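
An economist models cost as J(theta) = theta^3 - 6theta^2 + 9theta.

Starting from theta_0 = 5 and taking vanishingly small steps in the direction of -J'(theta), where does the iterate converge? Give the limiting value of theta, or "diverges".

3

J'(theta) = 3(theta - 3)(theta - 1), so J'(5) = 24.
Gradient descent moves in the -J' direction, i.e. theta is decreasing.
The nearest critical point in that direction is theta = 3, where J'' = 6 > 0 (a local minimum). The iterate converges there.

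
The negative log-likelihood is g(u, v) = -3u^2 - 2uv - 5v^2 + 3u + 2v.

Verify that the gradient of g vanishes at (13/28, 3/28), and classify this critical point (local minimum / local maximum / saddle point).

local maximum

∇g = (-6u - 2v + 3, -2u - 10v + 2); substituting (13/28, 3/28) gives ∇g = (0, 0), so (13/28, 3/28) is indeed a critical point.
The Hessian of g is constant: H = [[-6, -2], [-2, -10]].
det(H) = (-6)·(-10) − (-2)² = 56.
det(H) > 0 and tr(H) = -16 < 0, so H is negative definite and the point is a local maximum.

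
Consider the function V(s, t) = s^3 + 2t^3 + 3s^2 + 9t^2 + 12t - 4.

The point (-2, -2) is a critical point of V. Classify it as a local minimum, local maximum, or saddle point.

local maximum

The mixed partial ∂²V/∂s∂t is 0, so the Hessian at any point is diag(V_ss, V_tt) = diag(6(s + 1), 6(2t + 3)).
At (-2, -2): H = diag(-6, -6).
Both eigenvalues are negative, so H is negative definite: a local maximum.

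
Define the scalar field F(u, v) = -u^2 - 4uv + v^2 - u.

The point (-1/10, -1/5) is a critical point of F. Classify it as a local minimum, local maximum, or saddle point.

The Hessian of F is constant: H = [[-2, -4], [-4, 2]].
det(H) = (-2)·2 − (-4)² = -20.
Since det(H) < 0, H is indefinite and the critical point is a saddle point.

saddle point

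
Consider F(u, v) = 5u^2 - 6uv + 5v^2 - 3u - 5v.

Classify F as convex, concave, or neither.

F is quadratic, so its Hessian is the constant matrix H = [[10, -6], [-6, 10]].
det(H) = 64, tr(H) = 20.
det(H) > 0 and tr(H) > 0, so H is positive definite everywhere: convex.

convex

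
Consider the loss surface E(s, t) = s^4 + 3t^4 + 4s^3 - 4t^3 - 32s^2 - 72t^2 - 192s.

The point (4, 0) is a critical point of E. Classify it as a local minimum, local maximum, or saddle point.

The mixed partial ∂²E/∂s∂t is 0, so the Hessian at any point is diag(E_ss, E_tt) = diag(4(3s^2 + 6s - 16), 12(3t^2 - 2t - 12)).
At (4, 0): H = diag(224, -144).
The eigenvalues have opposite signs, so H is indefinite: a saddle point.

saddle point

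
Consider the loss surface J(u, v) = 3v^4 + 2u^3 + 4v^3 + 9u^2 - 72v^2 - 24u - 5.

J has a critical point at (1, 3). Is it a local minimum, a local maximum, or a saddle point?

The mixed partial ∂²J/∂u∂v is 0, so the Hessian at any point is diag(J_uu, J_vv) = diag(6(2u + 3), 12(3v^2 + 2v - 12)).
At (1, 3): H = diag(30, 252).
Both eigenvalues are positive, so H is positive definite: a local minimum.

local minimum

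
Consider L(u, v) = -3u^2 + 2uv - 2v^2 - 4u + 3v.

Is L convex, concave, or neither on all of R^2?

concave

L is quadratic, so its Hessian is the constant matrix H = [[-6, 2], [2, -4]].
det(H) = 20, tr(H) = -10.
det(H) > 0 and tr(H) < 0, so H is negative definite everywhere: concave.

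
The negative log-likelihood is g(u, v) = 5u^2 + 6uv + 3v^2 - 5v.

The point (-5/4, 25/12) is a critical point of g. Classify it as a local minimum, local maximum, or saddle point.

local minimum

The Hessian of g is constant: H = [[10, 6], [6, 6]].
det(H) = 10·6 − 6² = 24.
det(H) > 0 and tr(H) = 16 > 0, so H is positive definite and the point is a local minimum.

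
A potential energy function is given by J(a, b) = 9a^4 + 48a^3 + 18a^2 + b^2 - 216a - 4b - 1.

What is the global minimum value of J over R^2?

-146

J(a,b) separates as P(a) + Q(b) − 1, so its minimum is min P + min Q − 1.
P'(a) = 36(a - 1)(a + 2)(a + 3) vanishes at a ∈ {-3, -2, 1}; Q'(b) = 2b - 4 vanishes at b ∈ {2}.
Local minima of P (where P''>0): P(-3)=243, P(1)=-141. Local minima of Q: Q(2)=-4.
So the global minimum of J is P(1) + Q(2) − 1 = -141 − 4 − 1 = -146, attained at (1, 2).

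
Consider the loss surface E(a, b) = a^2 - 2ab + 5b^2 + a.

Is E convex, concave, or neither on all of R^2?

convex

E is quadratic, so its Hessian is the constant matrix H = [[2, -2], [-2, 10]].
det(H) = 16, tr(H) = 12.
det(H) > 0 and tr(H) > 0, so H is positive definite everywhere: convex.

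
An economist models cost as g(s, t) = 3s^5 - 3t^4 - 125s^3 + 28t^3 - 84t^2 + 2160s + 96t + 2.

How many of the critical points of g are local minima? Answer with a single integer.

2

g separates as a function of s plus a function of t, so ∇g=0 decouples.
∂g/∂s = 15(s - 4)(s - 3)(s + 3)(s + 4) = 0 at s ∈ {-4, -3, 3, 4}; ∂g/∂t = -12(t - 4)(t - 2)(t - 1) = 0 at t ∈ {1, 2, 4}.
The Hessian is diagonal: diag(g_ss, g_tt). Second derivatives: g_ss(-4)=-840, g_ss(-3)=630, g_ss(3)=-630, g_ss(4)=840; g_tt(1)=-36, g_tt(2)=24, g_tt(4)=-72.
Local minima occur where both diagonal entries positive: (-3, 2), (4, 2). Count: 2.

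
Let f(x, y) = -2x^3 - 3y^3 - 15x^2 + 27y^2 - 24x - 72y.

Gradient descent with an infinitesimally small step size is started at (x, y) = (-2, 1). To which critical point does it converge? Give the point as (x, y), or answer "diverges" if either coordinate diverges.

f is separable, so gradient descent decouples: x follows -∂f/∂x, y follows -∂f/∂y.
∂f/∂x = -6(x + 1)(x + 4); at x=-2 this is 12, so x decreases.
∂f/∂y = -9(y - 4)(y - 2); at y=1 this is -27, so y increases.
x converges to its nearest critical value -4 (a local min of the x-part); y converges to 2. The iterate converges to (-4, 2).

(-4, 2)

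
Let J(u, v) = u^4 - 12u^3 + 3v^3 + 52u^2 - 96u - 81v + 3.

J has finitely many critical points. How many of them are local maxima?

J separates as a function of u plus a function of v, so ∇J=0 decouples.
∂J/∂u = 4(u - 4)(u - 3)(u - 2) = 0 at u ∈ {2, 3, 4}; ∂J/∂v = 9(v - 3)(v + 3) = 0 at v ∈ {-3, 3}.
The Hessian is diagonal: diag(J_uu, J_vv). Second derivatives: J_uu(2)=8, J_uu(3)=-4, J_uu(4)=8; J_vv(-3)=-54, J_vv(3)=54.
Local maxima occur where both diagonal entries negative: (3, -3). Count: 1.

1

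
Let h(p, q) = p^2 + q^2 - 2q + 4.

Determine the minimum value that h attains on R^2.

h(p,q) separates as A(p) + B(q) + 4, so its minimum is min A + min B + 4.
A'(p) = 2p vanishes at p ∈ {0}; B'(q) = 2q - 2 vanishes at q ∈ {1}.
Local minima of A (where A''>0): A(0)=0. Local minima of B: B(1)=-1.
So the global minimum of h is A(0) + B(1) + 4 = 0 − 1 + 4 = 3, attained at (0, 1).

3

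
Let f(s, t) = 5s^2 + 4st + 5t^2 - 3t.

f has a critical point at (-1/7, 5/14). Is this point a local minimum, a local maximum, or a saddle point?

The Hessian of f is constant: H = [[10, 4], [4, 10]].
det(H) = 10·10 − 4² = 84.
det(H) > 0 and tr(H) = 20 > 0, so H is positive definite and the point is a local minimum.

local minimum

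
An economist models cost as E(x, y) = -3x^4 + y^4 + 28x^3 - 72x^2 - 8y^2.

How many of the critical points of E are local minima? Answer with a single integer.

2

E separates as a function of x plus a function of y, so ∇E=0 decouples.
∂E/∂x = -12x(x - 4)(x - 3) = 0 at x ∈ {0, 3, 4}; ∂E/∂y = 4y(y - 2)(y + 2) = 0 at y ∈ {-2, 0, 2}.
The Hessian is diagonal: diag(E_xx, E_yy). Second derivatives: E_xx(0)=-144, E_xx(3)=36, E_xx(4)=-48; E_yy(-2)=32, E_yy(0)=-16, E_yy(2)=32.
Local minima occur where both diagonal entries positive: (3, -2), (3, 2). Count: 2.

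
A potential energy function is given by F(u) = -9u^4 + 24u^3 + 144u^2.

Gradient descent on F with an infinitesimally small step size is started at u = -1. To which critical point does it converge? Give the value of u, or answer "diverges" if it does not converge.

F'(u) = -36u(u - 4)(u + 2), so F'(-1) = -180.
Gradient descent moves in the -F' direction, i.e. u is increasing.
The nearest critical point in that direction is u = 0, where F'' = 288 > 0 (a local minimum). The iterate converges there.

0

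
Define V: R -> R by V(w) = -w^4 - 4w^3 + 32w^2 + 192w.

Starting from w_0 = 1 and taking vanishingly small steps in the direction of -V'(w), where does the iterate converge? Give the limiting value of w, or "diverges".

-3

V'(w) = -4(w - 4)(w + 3)(w + 4), so V'(1) = 240.
Gradient descent moves in the -V' direction, i.e. w is decreasing.
The nearest critical point in that direction is w = -3, where V'' = 28 > 0 (a local minimum). The iterate converges there.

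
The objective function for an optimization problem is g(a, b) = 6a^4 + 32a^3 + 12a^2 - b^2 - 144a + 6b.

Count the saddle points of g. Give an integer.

g separates as a function of a plus a function of b, so ∇g=0 decouples.
∂g/∂a = 24(a - 1)(a + 2)(a + 3) = 0 at a ∈ {-3, -2, 1}; ∂g/∂b = -2(b - 3) = 0 at b ∈ {3}.
The Hessian is diagonal: diag(g_aa, g_bb). Second derivatives: g_aa(-3)=96, g_aa(-2)=-72, g_aa(1)=288; g_bb(3)=-2.
Saddle points occur where the two diagonal entries have opposite signs: (-3, 3), (1, 3). Count: 2.

2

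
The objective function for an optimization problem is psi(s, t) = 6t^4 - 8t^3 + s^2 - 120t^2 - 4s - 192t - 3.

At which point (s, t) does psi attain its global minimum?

psi(s,t) separates as P(s) + Q(t) − 3, so its minimum is min P + min Q − 3.
P'(s) = 2s - 4 vanishes at s ∈ {2}; Q'(t) = 24(t - 4)(t + 1)(t + 2) vanishes at t ∈ {-2, -1, 4}.
Local minima of P (where P''>0): P(2)=-4. Local minima of Q: Q(-2)=64, Q(4)=-1664.
So the global minimum of psi is P(2) + Q(4) − 3 = -4 − 1664 − 3 = -1671, attained at (2, 4).

(2, 4)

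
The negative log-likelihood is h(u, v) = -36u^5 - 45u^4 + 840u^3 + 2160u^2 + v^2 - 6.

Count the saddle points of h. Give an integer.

h separates as a function of u plus a function of v, so ∇h=0 decouples.
∂h/∂u = -180u(u - 4)(u + 2)(u + 3) = 0 at u ∈ {-3, -2, 0, 4}; ∂h/∂v = 2v = 0 at v ∈ {0}.
The Hessian is diagonal: diag(h_uu, h_vv). Second derivatives: h_uu(-3)=3780, h_uu(-2)=-2160, h_uu(0)=4320, h_uu(4)=-30240; h_vv(0)=2.
Saddle points occur where the two diagonal entries have opposite signs: (-2, 0), (4, 0). Count: 2.

2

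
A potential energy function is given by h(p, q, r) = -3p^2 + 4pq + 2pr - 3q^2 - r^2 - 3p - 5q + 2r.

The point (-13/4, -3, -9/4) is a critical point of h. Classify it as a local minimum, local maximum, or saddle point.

local maximum

The Hessian is constant: H = [[-6, 4, 2], [4, -6, 0], [2, 0, -2]].
Leading principal minors: Δ₁ = -6, Δ₂ = 20, Δ₃ = -16.
The minors alternate sign starting negative (−, +, −), so H is negative definite: a local maximum.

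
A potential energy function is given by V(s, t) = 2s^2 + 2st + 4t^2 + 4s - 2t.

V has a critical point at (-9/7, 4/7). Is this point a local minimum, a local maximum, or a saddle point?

local minimum

The Hessian of V is constant: H = [[4, 2], [2, 8]].
det(H) = 4·8 − 2² = 28.
det(H) > 0 and tr(H) = 12 > 0, so H is positive definite and the point is a local minimum.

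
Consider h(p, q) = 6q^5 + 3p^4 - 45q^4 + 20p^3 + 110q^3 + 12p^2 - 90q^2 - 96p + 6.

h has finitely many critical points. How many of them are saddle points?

6

h separates as a function of p plus a function of q, so ∇h=0 decouples.
∂h/∂p = 12(p - 1)(p + 2)(p + 4) = 0 at p ∈ {-4, -2, 1}; ∂h/∂q = 30q(q - 3)(q - 2)(q - 1) = 0 at q ∈ {0, 1, 2, 3}.
The Hessian is diagonal: diag(h_pp, h_qq). Second derivatives: h_pp(-4)=120, h_pp(-2)=-72, h_pp(1)=180; h_qq(0)=-180, h_qq(1)=60, h_qq(2)=-60, h_qq(3)=180.
Saddle points occur where the two diagonal entries have opposite signs: (-4, 0), (-4, 2), (-2, 1), (-2, 3), (1, 0), (1, 2). Count: 6.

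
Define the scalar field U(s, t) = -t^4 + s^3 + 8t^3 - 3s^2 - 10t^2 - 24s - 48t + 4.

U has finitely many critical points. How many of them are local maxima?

U separates as a function of s plus a function of t, so ∇U=0 decouples.
∂U/∂s = 3(s - 4)(s + 2) = 0 at s ∈ {-2, 4}; ∂U/∂t = -4(t - 4)(t - 3)(t + 1) = 0 at t ∈ {-1, 3, 4}.
The Hessian is diagonal: diag(U_ss, U_tt). Second derivatives: U_ss(-2)=-18, U_ss(4)=18; U_tt(-1)=-80, U_tt(3)=16, U_tt(4)=-20.
Local maxima occur where both diagonal entries negative: (-2, -1), (-2, 4). Count: 2.

2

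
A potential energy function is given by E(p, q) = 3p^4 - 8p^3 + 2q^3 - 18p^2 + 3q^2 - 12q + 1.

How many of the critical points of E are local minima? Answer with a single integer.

2

E separates as a function of p plus a function of q, so ∇E=0 decouples.
∂E/∂p = 12p(p - 3)(p + 1) = 0 at p ∈ {-1, 0, 3}; ∂E/∂q = 6(q - 1)(q + 2) = 0 at q ∈ {-2, 1}.
The Hessian is diagonal: diag(E_pp, E_qq). Second derivatives: E_pp(-1)=48, E_pp(0)=-36, E_pp(3)=144; E_qq(-2)=-18, E_qq(1)=18.
Local minima occur where both diagonal entries positive: (-1, 1), (3, 1). Count: 2.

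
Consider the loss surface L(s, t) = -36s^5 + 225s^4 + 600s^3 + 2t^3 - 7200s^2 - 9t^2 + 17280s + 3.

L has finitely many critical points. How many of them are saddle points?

4

L separates as a function of s plus a function of t, so ∇L=0 decouples.
∂L/∂s = -180(s - 4)(s - 3)(s - 2)(s + 4) = 0 at s ∈ {-4, 2, 3, 4}; ∂L/∂t = 6t(t - 3) = 0 at t ∈ {0, 3}.
The Hessian is diagonal: diag(L_ss, L_tt). Second derivatives: L_ss(-4)=60480, L_ss(2)=-2160, L_ss(3)=1260, L_ss(4)=-2880; L_tt(0)=-18, L_tt(3)=18.
Saddle points occur where the two diagonal entries have opposite signs: (-4, 0), (2, 3), (3, 0), (4, 3). Count: 4.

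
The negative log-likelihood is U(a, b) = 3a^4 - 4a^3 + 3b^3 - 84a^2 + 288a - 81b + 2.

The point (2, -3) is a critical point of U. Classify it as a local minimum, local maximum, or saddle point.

The mixed partial ∂²U/∂a∂b is 0, so the Hessian at any point is diag(U_aa, U_bb) = diag(12(3a^2 - 2a - 14), 18b).
At (2, -3): H = diag(-72, -54).
Both eigenvalues are negative, so H is negative definite: a local maximum.

local maximum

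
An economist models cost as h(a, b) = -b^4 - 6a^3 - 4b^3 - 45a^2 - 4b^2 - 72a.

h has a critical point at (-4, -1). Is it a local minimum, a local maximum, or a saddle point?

The mixed partial ∂²h/∂a∂b is 0, so the Hessian at any point is diag(h_aa, h_bb) = diag(-18(2a + 5), -4(3b^2 + 6b + 2)).
At (-4, -1): H = diag(54, 4).
Both eigenvalues are positive, so H is positive definite: a local minimum.

local minimum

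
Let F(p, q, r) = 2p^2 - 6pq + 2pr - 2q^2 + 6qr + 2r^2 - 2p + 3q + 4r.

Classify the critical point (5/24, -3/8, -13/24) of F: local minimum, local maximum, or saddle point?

saddle point

The Hessian is constant: H = [[4, -6, 2], [-6, -4, 6], [2, 6, 4]].
Leading principal minors: Δ₁ = 4, Δ₂ = -52, Δ₃ = -480.
The minors fit neither the all-positive nor the alternating-sign pattern, so H is indefinite: a saddle point.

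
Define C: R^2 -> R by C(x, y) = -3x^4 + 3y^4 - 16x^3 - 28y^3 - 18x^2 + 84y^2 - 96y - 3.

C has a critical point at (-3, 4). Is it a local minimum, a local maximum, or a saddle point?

The mixed partial ∂²C/∂x∂y is 0, so the Hessian at any point is diag(C_xx, C_yy) = diag(-12(3x^2 + 8x + 3), 12(3y^2 - 14y + 14)).
At (-3, 4): H = diag(-72, 72).
The eigenvalues have opposite signs, so H is indefinite: a saddle point.

saddle point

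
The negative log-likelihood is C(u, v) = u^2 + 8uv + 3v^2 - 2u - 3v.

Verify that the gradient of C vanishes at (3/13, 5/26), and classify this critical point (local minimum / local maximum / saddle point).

saddle point

∇C = (2u + 8v - 2, 8u + 6v - 3); substituting (3/13, 5/26) gives ∇C = (0, 0), so (3/13, 5/26) is indeed a critical point.
The Hessian of C is constant: H = [[2, 8], [8, 6]].
det(H) = 2·6 − 8² = -52.
Since det(H) < 0, H is indefinite and the critical point is a saddle point.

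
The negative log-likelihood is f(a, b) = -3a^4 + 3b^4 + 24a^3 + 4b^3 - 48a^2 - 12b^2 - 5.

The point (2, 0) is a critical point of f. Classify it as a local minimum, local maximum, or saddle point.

The mixed partial ∂²f/∂a∂b is 0, so the Hessian at any point is diag(f_aa, f_bb) = diag(12(-3a^2 + 12a - 8), 12(3b^2 + 2b - 2)).
At (2, 0): H = diag(48, -24).
The eigenvalues have opposite signs, so H is indefinite: a saddle point.

saddle point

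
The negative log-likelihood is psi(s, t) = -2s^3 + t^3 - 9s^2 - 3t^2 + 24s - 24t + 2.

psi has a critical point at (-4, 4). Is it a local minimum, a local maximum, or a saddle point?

The mixed partial ∂²psi/∂s∂t is 0, so the Hessian at any point is diag(psi_ss, psi_tt) = diag(-6(2s + 3), 6(t - 1)).
At (-4, 4): H = diag(30, 18).
Both eigenvalues are positive, so H is positive definite: a local minimum.

local minimum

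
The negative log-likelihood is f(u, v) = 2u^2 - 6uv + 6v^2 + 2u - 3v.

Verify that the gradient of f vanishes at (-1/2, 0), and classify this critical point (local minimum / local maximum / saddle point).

local minimum

∇f = (4u - 6v + 2, -6u + 12v - 3); substituting (-1/2, 0) gives ∇f = (0, 0), so (-1/2, 0) is indeed a critical point.
The Hessian of f is constant: H = [[4, -6], [-6, 12]].
det(H) = 4·12 − (-6)² = 12.
det(H) > 0 and tr(H) = 16 > 0, so H is positive definite and the point is a local minimum.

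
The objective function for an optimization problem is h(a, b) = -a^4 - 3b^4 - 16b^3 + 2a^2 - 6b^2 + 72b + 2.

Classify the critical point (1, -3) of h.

The mixed partial ∂²h/∂a∂b is 0, so the Hessian at any point is diag(h_aa, h_bb) = diag(4(-3a^2 + 1), -12(3b^2 + 8b + 1)).
At (1, -3): H = diag(-8, -48).
Both eigenvalues are negative, so H is negative definite: a local maximum.

local maximum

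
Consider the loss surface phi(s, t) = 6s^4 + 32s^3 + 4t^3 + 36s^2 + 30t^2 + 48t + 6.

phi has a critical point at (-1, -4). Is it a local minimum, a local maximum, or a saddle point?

The mixed partial ∂²phi/∂s∂t is 0, so the Hessian at any point is diag(phi_ss, phi_tt) = diag(24(3s^2 + 8s + 3), 12(2t + 5)).
At (-1, -4): H = diag(-48, -36).
Both eigenvalues are negative, so H is negative definite: a local maximum.

local maximum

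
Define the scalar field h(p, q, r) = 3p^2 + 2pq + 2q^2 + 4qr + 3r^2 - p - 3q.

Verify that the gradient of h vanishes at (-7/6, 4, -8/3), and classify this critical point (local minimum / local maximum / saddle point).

∇h = (6p + 2q - 1, 2p + 4q + 4r - 3, 4q + 6r); substituting (-7/6, 4, -8/3) gives ∇h = (0, 0, 0), so (-7/6, 4, -8/3) is indeed a critical point.
The Hessian is constant: H = [[6, 2, 0], [2, 4, 4], [0, 4, 6]].
Leading principal minors: Δ₁ = 6, Δ₂ = 20, Δ₃ = 24.
All leading minors are positive, so H is positive definite: a local minimum.

local minimum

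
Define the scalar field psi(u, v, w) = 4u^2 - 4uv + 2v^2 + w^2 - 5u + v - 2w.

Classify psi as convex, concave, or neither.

convex

psi is quadratic, so its Hessian is the constant matrix H = [[8, -4, 0], [-4, 4, 0], [0, 0, 2]].
Leading principal minors: 8, 16, 32.
All positive ⇒ H ≻ 0 ⇒ convex.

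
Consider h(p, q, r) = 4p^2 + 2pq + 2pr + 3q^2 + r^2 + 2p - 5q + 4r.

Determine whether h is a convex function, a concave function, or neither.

h is quadratic, so its Hessian is the constant matrix H = [[8, 2, 2], [2, 6, 0], [2, 0, 2]].
Leading principal minors: 8, 44, 64.
All positive ⇒ H ≻ 0 ⇒ convex.

convex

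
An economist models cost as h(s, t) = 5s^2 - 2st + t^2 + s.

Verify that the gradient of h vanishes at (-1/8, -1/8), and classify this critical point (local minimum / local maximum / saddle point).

∇h = (10s - 2t + 1, -2s + 2t); substituting (-1/8, -1/8) gives ∇h = (0, 0), so (-1/8, -1/8) is indeed a critical point.
The Hessian of h is constant: H = [[10, -2], [-2, 2]].
det(H) = 10·2 − (-2)² = 16.
det(H) > 0 and tr(H) = 12 > 0, so H is positive definite and the point is a local minimum.

local minimum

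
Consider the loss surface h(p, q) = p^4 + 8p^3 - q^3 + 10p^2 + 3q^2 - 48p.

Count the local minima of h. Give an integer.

h separates as a function of p plus a function of q, so ∇h=0 decouples.
∂h/∂p = 4(p - 1)(p + 3)(p + 4) = 0 at p ∈ {-4, -3, 1}; ∂h/∂q = -3q(q - 2) = 0 at q ∈ {0, 2}.
The Hessian is diagonal: diag(h_pp, h_qq). Second derivatives: h_pp(-4)=20, h_pp(-3)=-16, h_pp(1)=80; h_qq(0)=6, h_qq(2)=-6.
Local minima occur where both diagonal entries positive: (-4, 0), (1, 0). Count: 2.

2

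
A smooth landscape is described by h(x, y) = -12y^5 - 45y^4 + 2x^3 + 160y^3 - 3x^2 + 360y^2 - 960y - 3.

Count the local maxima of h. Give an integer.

2

h separates as a function of x plus a function of y, so ∇h=0 decouples.
∂h/∂x = 6x(x - 1) = 0 at x ∈ {0, 1}; ∂h/∂y = -60(y - 2)(y - 1)(y + 2)(y + 4) = 0 at y ∈ {-4, -2, 1, 2}.
The Hessian is diagonal: diag(h_xx, h_yy). Second derivatives: h_xx(0)=-6, h_xx(1)=6; h_yy(-4)=3600, h_yy(-2)=-1440, h_yy(1)=900, h_yy(2)=-1440.
Local maxima occur where both diagonal entries negative: (0, -2), (0, 2). Count: 2.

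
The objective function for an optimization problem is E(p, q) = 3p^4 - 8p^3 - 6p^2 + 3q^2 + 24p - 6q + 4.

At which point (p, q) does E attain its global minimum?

(-1, 1)

E(p,q) separates as A(p) + B(q) + 4, so its minimum is min A + min B + 4.
A'(p) = 12(p - 2)(p - 1)(p + 1) vanishes at p ∈ {-1, 1, 2}; B'(q) = 6q - 6 vanishes at q ∈ {1}.
Local minima of A (where A''>0): A(-1)=-19, A(2)=8. Local minima of B: B(1)=-3.
So the global minimum of E is A(-1) + B(1) + 4 = -19 − 3 + 4 = -18, attained at (-1, 1).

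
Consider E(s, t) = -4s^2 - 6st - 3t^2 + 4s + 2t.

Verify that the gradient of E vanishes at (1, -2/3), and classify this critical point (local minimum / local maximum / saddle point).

∇E = (-8s - 6t + 4, -6s - 6t + 2); substituting (1, -2/3) gives ∇E = (0, 0), so (1, -2/3) is indeed a critical point.
The Hessian of E is constant: H = [[-8, -6], [-6, -6]].
det(H) = (-8)·(-6) − (-6)² = 12.
det(H) > 0 and tr(H) = -14 < 0, so H is negative definite and the point is a local maximum.

local maximum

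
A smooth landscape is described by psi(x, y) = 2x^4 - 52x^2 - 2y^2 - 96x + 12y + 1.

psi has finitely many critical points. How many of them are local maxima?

psi separates as a function of x plus a function of y, so ∇psi=0 decouples.
∂psi/∂x = 8(x - 4)(x + 1)(x + 3) = 0 at x ∈ {-3, -1, 4}; ∂psi/∂y = -4(y - 3) = 0 at y ∈ {3}.
The Hessian is diagonal: diag(psi_xx, psi_yy). Second derivatives: psi_xx(-3)=112, psi_xx(-1)=-80, psi_xx(4)=280; psi_yy(3)=-4.
Local maxima occur where both diagonal entries negative: (-1, 3). Count: 1.

1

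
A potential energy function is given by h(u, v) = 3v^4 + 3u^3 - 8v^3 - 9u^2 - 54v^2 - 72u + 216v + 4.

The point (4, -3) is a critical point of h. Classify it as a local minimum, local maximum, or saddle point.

The mixed partial ∂²h/∂u∂v is 0, so the Hessian at any point is diag(h_uu, h_vv) = diag(18(u - 1), 12(3v^2 - 4v - 9)).
At (4, -3): H = diag(54, 360).
Both eigenvalues are positive, so H is positive definite: a local minimum.

local minimum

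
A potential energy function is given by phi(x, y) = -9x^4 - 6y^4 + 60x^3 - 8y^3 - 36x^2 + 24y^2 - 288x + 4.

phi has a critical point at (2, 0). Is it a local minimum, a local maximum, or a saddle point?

local minimum

The mixed partial ∂²phi/∂x∂y is 0, so the Hessian at any point is diag(phi_xx, phi_yy) = diag(36(-3x^2 + 10x - 2), 24(-3y^2 - 2y + 2)).
At (2, 0): H = diag(216, 48).
Both eigenvalues are positive, so H is positive definite: a local minimum.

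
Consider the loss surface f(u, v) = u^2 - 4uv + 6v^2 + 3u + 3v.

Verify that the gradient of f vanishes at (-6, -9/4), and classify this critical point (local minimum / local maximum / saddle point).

local minimum

∇f = (2u - 4v + 3, -4u + 12v + 3); substituting (-6, -9/4) gives ∇f = (0, 0), so (-6, -9/4) is indeed a critical point.
The Hessian of f is constant: H = [[2, -4], [-4, 12]].
det(H) = 2·12 − (-4)² = 8.
det(H) > 0 and tr(H) = 14 > 0, so H is positive definite and the point is a local minimum.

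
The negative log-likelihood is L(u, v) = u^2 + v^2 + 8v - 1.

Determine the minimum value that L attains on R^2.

L(u,v) separates as P(u) + Q(v) − 1, so its minimum is min P + min Q − 1.
P'(u) = 2u vanishes at u ∈ {0}; Q'(v) = 2v + 8 vanishes at v ∈ {-4}.
Local minima of P (where P''>0): P(0)=0. Local minima of Q: Q(-4)=-16.
So the global minimum of L is P(0) + Q(-4) − 1 = 0 − 16 − 1 = -17, attained at (0, -4).

-17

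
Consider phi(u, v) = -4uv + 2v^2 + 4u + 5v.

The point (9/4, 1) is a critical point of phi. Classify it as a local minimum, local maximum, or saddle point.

The Hessian of phi is constant: H = [[0, -4], [-4, 4]].
det(H) = 0·4 − (-4)² = -16.
Since det(H) < 0, H is indefinite and the critical point is a saddle point.

saddle point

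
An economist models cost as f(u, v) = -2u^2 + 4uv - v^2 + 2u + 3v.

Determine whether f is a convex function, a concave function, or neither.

f is quadratic, so its Hessian is the constant matrix H = [[-4, 4], [4, -2]].
det(H) = -8, tr(H) = -6.
det(H) < 0, so H is indefinite: neither convex nor concave.

neither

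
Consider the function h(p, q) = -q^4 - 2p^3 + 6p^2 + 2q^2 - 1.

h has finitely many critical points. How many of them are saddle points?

3

h separates as a function of p plus a function of q, so ∇h=0 decouples.
∂h/∂p = -6p(p - 2) = 0 at p ∈ {0, 2}; ∂h/∂q = -4q(q - 1)(q + 1) = 0 at q ∈ {-1, 0, 1}.
The Hessian is diagonal: diag(h_pp, h_qq). Second derivatives: h_pp(0)=12, h_pp(2)=-12; h_qq(-1)=-8, h_qq(0)=4, h_qq(1)=-8.
Saddle points occur where the two diagonal entries have opposite signs: (0, -1), (0, 1), (2, 0). Count: 3.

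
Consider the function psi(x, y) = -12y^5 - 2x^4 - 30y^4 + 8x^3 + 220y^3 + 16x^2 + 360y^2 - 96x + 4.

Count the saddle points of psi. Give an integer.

6

psi separates as a function of x plus a function of y, so ∇psi=0 decouples.
∂psi/∂x = -8(x - 3)(x - 2)(x + 2) = 0 at x ∈ {-2, 2, 3}; ∂psi/∂y = -60y(y - 3)(y + 1)(y + 4) = 0 at y ∈ {-4, -1, 0, 3}.
The Hessian is diagonal: diag(psi_xx, psi_yy). Second derivatives: psi_xx(-2)=-160, psi_xx(2)=32, psi_xx(3)=-40; psi_yy(-4)=5040, psi_yy(-1)=-720, psi_yy(0)=720, psi_yy(3)=-5040.
Saddle points occur where the two diagonal entries have opposite signs: (-2, -4), (-2, 0), (2, -1), (2, 3), (3, -4), (3, 0). Count: 6.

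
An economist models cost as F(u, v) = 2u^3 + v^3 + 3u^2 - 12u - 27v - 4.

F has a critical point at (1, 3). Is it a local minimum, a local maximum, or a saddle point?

local minimum

The mixed partial ∂²F/∂u∂v is 0, so the Hessian at any point is diag(F_uu, F_vv) = diag(6(2u + 1), 6v).
At (1, 3): H = diag(18, 18).
Both eigenvalues are positive, so H is positive definite: a local minimum.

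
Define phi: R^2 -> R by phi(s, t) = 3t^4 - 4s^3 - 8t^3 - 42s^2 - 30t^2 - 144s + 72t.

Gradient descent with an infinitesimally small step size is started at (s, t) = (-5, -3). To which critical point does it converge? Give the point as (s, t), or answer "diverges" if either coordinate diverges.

(-4, -2)

phi is separable, so gradient descent decouples: s follows -∂phi/∂s, t follows -∂phi/∂t.
∂phi/∂s = -12(s + 3)(s + 4); at s=-5 this is -24, so s increases.
∂phi/∂t = 12(t - 3)(t - 1)(t + 2); at t=-3 this is -288, so t increases.
s converges to its nearest critical value -4 (a local min of the s-part); t converges to -2. The iterate converges to (-4, -2).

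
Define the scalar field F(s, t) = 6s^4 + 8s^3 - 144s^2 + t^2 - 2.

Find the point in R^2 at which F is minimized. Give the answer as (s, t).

(-4, 0)

F(s,t) separates as P(s) + Q(t) − 2, so its minimum is min P + min Q − 2.
P'(s) = 24s(s - 3)(s + 4) vanishes at s ∈ {-4, 0, 3}; Q'(t) = 2t vanishes at t ∈ {0}.
Local minima of P (where P''>0): P(-4)=-1280, P(3)=-594. Local minima of Q: Q(0)=0.
So the global minimum of F is P(-4) + Q(0) − 2 = -1280 + 0 − 2 = -1282, attained at (-4, 0).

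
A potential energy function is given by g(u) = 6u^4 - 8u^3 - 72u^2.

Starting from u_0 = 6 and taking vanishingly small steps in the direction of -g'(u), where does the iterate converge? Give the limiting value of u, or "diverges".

g'(u) = 24u(u - 3)(u + 2), so g'(6) = 3456.
Gradient descent moves in the -g' direction, i.e. u is decreasing.
The nearest critical point in that direction is u = 3, where g'' = 360 > 0 (a local minimum). The iterate converges there.

3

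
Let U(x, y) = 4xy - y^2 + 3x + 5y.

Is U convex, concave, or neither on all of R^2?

neither

U is quadratic, so its Hessian is the constant matrix H = [[0, 4], [4, -2]].
det(H) = -16, tr(H) = -2.
det(H) < 0, so H is indefinite: neither convex nor concave.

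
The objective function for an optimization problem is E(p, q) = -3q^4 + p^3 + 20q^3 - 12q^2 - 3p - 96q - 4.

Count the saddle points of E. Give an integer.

3

E separates as a function of p plus a function of q, so ∇E=0 decouples.
∂E/∂p = 3(p - 1)(p + 1) = 0 at p ∈ {-1, 1}; ∂E/∂q = -12(q - 4)(q - 2)(q + 1) = 0 at q ∈ {-1, 2, 4}.
The Hessian is diagonal: diag(E_pp, E_qq). Second derivatives: E_pp(-1)=-6, E_pp(1)=6; E_qq(-1)=-180, E_qq(2)=72, E_qq(4)=-120.
Saddle points occur where the two diagonal entries have opposite signs: (-1, 2), (1, -1), (1, 4). Count: 3.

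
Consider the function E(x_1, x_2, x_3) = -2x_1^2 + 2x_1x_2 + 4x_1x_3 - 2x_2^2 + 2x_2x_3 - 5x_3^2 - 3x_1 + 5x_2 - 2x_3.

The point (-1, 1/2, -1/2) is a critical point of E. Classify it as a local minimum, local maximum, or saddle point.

local maximum

The Hessian is constant: H = [[-4, 2, 4], [2, -4, 2], [4, 2, -10]].
Leading principal minors: Δ₁ = -4, Δ₂ = 12, Δ₃ = -8.
The minors alternate sign starting negative (−, +, −), so H is negative definite: a local maximum.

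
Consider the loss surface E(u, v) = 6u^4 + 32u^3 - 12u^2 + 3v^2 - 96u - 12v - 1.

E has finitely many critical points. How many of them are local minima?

E separates as a function of u plus a function of v, so ∇E=0 decouples.
∂E/∂u = 24(u - 1)(u + 1)(u + 4) = 0 at u ∈ {-4, -1, 1}; ∂E/∂v = 6(v - 2) = 0 at v ∈ {2}.
The Hessian is diagonal: diag(E_uu, E_vv). Second derivatives: E_uu(-4)=360, E_uu(-1)=-144, E_uu(1)=240; E_vv(2)=6.
Local minima occur where both diagonal entries positive: (-4, 2), (1, 2). Count: 2.

2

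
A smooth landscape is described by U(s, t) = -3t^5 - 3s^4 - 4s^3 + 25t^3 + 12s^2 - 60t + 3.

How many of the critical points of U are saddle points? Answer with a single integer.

6

U separates as a function of s plus a function of t, so ∇U=0 decouples.
∂U/∂s = -12s(s - 1)(s + 2) = 0 at s ∈ {-2, 0, 1}; ∂U/∂t = -15(t - 2)(t - 1)(t + 1)(t + 2) = 0 at t ∈ {-2, -1, 1, 2}.
The Hessian is diagonal: diag(U_ss, U_tt). Second derivatives: U_ss(-2)=-72, U_ss(0)=24, U_ss(1)=-36; U_tt(-2)=180, U_tt(-1)=-90, U_tt(1)=90, U_tt(2)=-180.
Saddle points occur where the two diagonal entries have opposite signs: (-2, -2), (-2, 1), (0, -1), (0, 2), (1, -2), (1, 1). Count: 6.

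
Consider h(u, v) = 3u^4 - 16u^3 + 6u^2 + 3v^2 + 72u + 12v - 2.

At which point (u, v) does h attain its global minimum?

(-1, -2)

h(u,v) separates as P(u) + Q(v) − 2, so its minimum is min P + min Q − 2.
P'(u) = 12(u - 3)(u - 2)(u + 1) vanishes at u ∈ {-1, 2, 3}; Q'(v) = 6v + 12 vanishes at v ∈ {-2}.
Local minima of P (where P''>0): P(-1)=-47, P(3)=81. Local minima of Q: Q(-2)=-12.
So the global minimum of h is P(-1) + Q(-2) − 2 = -47 − 12 − 2 = -61, attained at (-1, -2).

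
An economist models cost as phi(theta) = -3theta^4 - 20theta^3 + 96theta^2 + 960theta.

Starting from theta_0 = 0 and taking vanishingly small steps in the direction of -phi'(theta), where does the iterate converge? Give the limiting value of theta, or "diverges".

-4

phi'(theta) = -12(theta - 4)(theta + 4)(theta + 5), so phi'(0) = 960.
Gradient descent moves in the -phi' direction, i.e. theta is decreasing.
The nearest critical point in that direction is theta = -4, where phi'' = 96 > 0 (a local minimum). The iterate converges there.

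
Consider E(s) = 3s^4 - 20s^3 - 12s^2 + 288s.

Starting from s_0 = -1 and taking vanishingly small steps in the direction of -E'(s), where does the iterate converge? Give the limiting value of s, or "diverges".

E'(s) = 12(s - 4)(s - 3)(s + 2), so E'(-1) = 240.
Gradient descent moves in the -E' direction, i.e. s is decreasing.
The nearest critical point in that direction is s = -2, where E'' = 360 > 0 (a local minimum). The iterate converges there.

-2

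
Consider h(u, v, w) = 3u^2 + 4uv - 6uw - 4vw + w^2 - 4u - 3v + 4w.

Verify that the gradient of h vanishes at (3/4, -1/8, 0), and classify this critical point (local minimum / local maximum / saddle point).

∇h = (6u + 4v - 6w - 4, 4u - 4w - 3, -6u - 4v + 2w + 4); substituting (3/4, -1/8, 0) gives ∇h = (0, 0, 0), so (3/4, -1/8, 0) is indeed a critical point.
The Hessian is constant: H = [[6, 4, -6], [4, 0, -4], [-6, -4, 2]].
Leading principal minors: Δ₁ = 6, Δ₂ = -16, Δ₃ = 64.
The minors fit neither the all-positive nor the alternating-sign pattern, so H is indefinite: a saddle point.

saddle point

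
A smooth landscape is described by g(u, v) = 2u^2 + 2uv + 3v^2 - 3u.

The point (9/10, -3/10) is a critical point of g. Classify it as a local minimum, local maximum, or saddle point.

The Hessian of g is constant: H = [[4, 2], [2, 6]].
det(H) = 4·6 − 2² = 20.
det(H) > 0 and tr(H) = 10 > 0, so H is positive definite and the point is a local minimum.

local minimum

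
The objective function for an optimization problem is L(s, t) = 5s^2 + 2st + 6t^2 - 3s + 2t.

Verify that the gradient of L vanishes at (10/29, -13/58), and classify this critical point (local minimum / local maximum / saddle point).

local minimum

∇L = (10s + 2t - 3, 2s + 12t + 2); substituting (10/29, -13/58) gives ∇L = (0, 0), so (10/29, -13/58) is indeed a critical point.
The Hessian of L is constant: H = [[10, 2], [2, 12]].
det(H) = 10·12 − 2² = 116.
det(H) > 0 and tr(H) = 22 > 0, so H is positive definite and the point is a local minimum.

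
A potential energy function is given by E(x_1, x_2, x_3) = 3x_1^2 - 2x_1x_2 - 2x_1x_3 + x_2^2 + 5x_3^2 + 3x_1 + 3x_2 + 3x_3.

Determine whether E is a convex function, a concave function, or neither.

convex

E is quadratic, so its Hessian is the constant matrix H = [[6, -2, -2], [-2, 2, 0], [-2, 0, 10]].
Leading principal minors: 6, 8, 72.
All positive ⇒ H ≻ 0 ⇒ convex.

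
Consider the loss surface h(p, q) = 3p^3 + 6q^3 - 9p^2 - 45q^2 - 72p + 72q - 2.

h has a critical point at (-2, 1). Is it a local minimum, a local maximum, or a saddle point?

local maximum

The mixed partial ∂²h/∂p∂q is 0, so the Hessian at any point is diag(h_pp, h_qq) = diag(18(p - 1), 18(2q - 5)).
At (-2, 1): H = diag(-54, -54).
Both eigenvalues are negative, so H is negative definite: a local maximum.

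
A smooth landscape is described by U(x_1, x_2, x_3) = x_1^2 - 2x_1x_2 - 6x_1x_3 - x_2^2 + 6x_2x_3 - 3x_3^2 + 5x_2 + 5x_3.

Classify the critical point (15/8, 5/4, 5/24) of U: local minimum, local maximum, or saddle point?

saddle point

The Hessian is constant: H = [[2, -2, -6], [-2, -2, 6], [-6, 6, -6]].
Leading principal minors: Δ₁ = 2, Δ₂ = -8, Δ₃ = 192.
The minors fit neither the all-positive nor the alternating-sign pattern, so H is indefinite: a saddle point.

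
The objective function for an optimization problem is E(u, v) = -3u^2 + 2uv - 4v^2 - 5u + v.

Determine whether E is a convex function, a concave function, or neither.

E is quadratic, so its Hessian is the constant matrix H = [[-6, 2], [2, -8]].
det(H) = 44, tr(H) = -14.
det(H) > 0 and tr(H) < 0, so H is negative definite everywhere: concave.

concave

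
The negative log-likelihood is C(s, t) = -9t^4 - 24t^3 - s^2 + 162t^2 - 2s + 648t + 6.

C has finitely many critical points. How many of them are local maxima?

C separates as a function of s plus a function of t, so ∇C=0 decouples.
∂C/∂s = -2(s + 1) = 0 at s ∈ {-1}; ∂C/∂t = -36(t - 3)(t + 2)(t + 3) = 0 at t ∈ {-3, -2, 3}.
The Hessian is diagonal: diag(C_ss, C_tt). Second derivatives: C_ss(-1)=-2; C_tt(-3)=-216, C_tt(-2)=180, C_tt(3)=-1080.
Local maxima occur where both diagonal entries negative: (-1, -3), (-1, 3). Count: 2.

2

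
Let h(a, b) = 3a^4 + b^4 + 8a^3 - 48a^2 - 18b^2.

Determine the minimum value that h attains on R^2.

-593

h(a,b) separates as P(a) + Q(b), so its minimum is min P + min Q.
P'(a) = 12a(a - 2)(a + 4) vanishes at a ∈ {-4, 0, 2}; Q'(b) = 4b(b - 3)(b + 3) vanishes at b ∈ {-3, 0, 3}.
Local minima of P (where P''>0): P(-4)=-512, P(2)=-80. Local minima of Q: Q(-3)=-81, Q(3)=-81.
So the global minimum of h is P(-4) + Q(-3) = -512 − 81 = -593, attained at (-4, -3).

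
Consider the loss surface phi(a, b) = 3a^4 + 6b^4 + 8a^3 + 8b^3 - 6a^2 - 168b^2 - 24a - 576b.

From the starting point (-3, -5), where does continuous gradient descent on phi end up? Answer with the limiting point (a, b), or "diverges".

(-2, -3)

phi is separable, so gradient descent decouples: a follows -∂phi/∂a, b follows -∂phi/∂b.
∂phi/∂a = 12(a - 1)(a + 1)(a + 2); at a=-3 this is -96, so a increases.
∂phi/∂b = 24(b - 4)(b + 2)(b + 3); at b=-5 this is -1296, so b increases.
a converges to its nearest critical value -2 (a local min of the a-part); b converges to -3. The iterate converges to (-2, -3).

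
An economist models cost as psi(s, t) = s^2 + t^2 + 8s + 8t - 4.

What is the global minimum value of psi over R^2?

-36

psi(s,t) separates as P(s) + Q(t) − 4, so its minimum is min P + min Q − 4.
P'(s) = 2s + 8 vanishes at s ∈ {-4}; Q'(t) = 2(t + 4) vanishes at t ∈ {-4}.
Local minima of P (where P''>0): P(-4)=-16. Local minima of Q: Q(-4)=-16.
So the global minimum of psi is P(-4) + Q(-4) − 4 = -16 − 16 − 4 = -36, attained at (-4, -4).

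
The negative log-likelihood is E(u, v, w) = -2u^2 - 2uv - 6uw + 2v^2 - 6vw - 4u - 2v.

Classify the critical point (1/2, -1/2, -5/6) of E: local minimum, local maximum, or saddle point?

saddle point

The Hessian is constant: H = [[-4, -2, -6], [-2, 4, -6], [-6, -6, 0]].
Leading principal minors: Δ₁ = -4, Δ₂ = -20, Δ₃ = -144.
The minors fit neither the all-positive nor the alternating-sign pattern, so H is indefinite: a saddle point.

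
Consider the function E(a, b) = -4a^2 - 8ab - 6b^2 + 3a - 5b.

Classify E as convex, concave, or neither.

E is quadratic, so its Hessian is the constant matrix H = [[-8, -8], [-8, -12]].
det(H) = 32, tr(H) = -20.
det(H) > 0 and tr(H) < 0, so H is negative definite everywhere: concave.

concave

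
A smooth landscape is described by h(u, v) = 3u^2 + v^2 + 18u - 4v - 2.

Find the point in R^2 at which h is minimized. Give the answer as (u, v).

(-3, 2)

h(u,v) separates as P(u) + Q(v) − 2, so its minimum is min P + min Q − 2.
P'(u) = 6u + 18 vanishes at u ∈ {-3}; Q'(v) = 2v - 4 vanishes at v ∈ {2}.
Local minima of P (where P''>0): P(-3)=-27. Local minima of Q: Q(2)=-4.
So the global minimum of h is P(-3) + Q(2) − 2 = -27 − 4 − 2 = -33, attained at (-3, 2).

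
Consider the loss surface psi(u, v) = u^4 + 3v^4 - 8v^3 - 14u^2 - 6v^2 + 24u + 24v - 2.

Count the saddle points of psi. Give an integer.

psi separates as a function of u plus a function of v, so ∇psi=0 decouples.
∂psi/∂u = 4(u - 2)(u - 1)(u + 3) = 0 at u ∈ {-3, 1, 2}; ∂psi/∂v = 12(v - 2)(v - 1)(v + 1) = 0 at v ∈ {-1, 1, 2}.
The Hessian is diagonal: diag(psi_uu, psi_vv). Second derivatives: psi_uu(-3)=80, psi_uu(1)=-16, psi_uu(2)=20; psi_vv(-1)=72, psi_vv(1)=-24, psi_vv(2)=36.
Saddle points occur where the two diagonal entries have opposite signs: (-3, 1), (1, -1), (1, 2), (2, 1). Count: 4.

4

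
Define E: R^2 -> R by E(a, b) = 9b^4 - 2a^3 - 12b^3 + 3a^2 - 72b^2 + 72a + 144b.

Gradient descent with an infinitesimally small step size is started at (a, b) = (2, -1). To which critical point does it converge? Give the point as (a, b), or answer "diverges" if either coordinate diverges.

(-3, -2)

E is separable, so gradient descent decouples: a follows -∂E/∂a, b follows -∂E/∂b.
∂E/∂a = -6(a - 4)(a + 3); at a=2 this is 60, so a decreases.
∂E/∂b = 36(b - 2)(b - 1)(b + 2); at b=-1 this is 216, so b decreases.
a converges to its nearest critical value -3 (a local min of the a-part); b converges to -2. The iterate converges to (-3, -2).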